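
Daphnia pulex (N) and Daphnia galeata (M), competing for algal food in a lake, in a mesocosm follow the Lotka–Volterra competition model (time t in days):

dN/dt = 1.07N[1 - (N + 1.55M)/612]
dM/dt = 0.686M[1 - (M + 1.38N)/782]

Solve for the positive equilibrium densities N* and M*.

N* ≈ 527, M* ≈ 54.9

Setting both brackets to zero gives the nullclines N + 1.55M = 612 and 1.38N + M = 782.
Substituting M = 782 - 1.38N into the first: N(1 - 1.55·1.38) = 612 - 1.55·782.
So N* = -600/-1.14 = 527, and then M* = 782 - 1.38·527 = 54.9.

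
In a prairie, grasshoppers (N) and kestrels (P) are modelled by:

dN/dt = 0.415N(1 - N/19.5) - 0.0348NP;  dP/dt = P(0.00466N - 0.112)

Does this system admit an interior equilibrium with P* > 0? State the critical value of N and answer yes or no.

The predator equation gives dP/dt > 0 only when N > 0.112/0.00466 = 24.
Without the predator, N → K = 19.5. Since 19.5 < 24, the predator cannot invade.

Threshold N = 24; K < 24, so no, the predator goes extinct.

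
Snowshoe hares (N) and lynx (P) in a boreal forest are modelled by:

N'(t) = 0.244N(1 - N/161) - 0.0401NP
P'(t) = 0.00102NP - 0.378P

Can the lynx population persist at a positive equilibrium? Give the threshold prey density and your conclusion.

The predator equation gives dP/dt > 0 only when N > 0.378/0.00102 = 371.
Without the predator, N → K = 161. Since 161 < 371, the predator cannot invade.

Threshold N = 371; K < 371, so no, the predator goes extinct.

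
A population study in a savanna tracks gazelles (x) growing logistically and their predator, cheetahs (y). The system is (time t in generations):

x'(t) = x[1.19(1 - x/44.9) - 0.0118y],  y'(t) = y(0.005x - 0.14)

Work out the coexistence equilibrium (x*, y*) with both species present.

From dy/dt = 0 with y > 0: 0.005x* = 0.14, so x* = 28.
Substitute into dx/dt = 0: 1.19(1 - 28/44.9) = 0.0118y*.
The bracket is 0.376, giving y* = 0.448/0.0118 = 38.

x* ≈ 28, y* ≈ 38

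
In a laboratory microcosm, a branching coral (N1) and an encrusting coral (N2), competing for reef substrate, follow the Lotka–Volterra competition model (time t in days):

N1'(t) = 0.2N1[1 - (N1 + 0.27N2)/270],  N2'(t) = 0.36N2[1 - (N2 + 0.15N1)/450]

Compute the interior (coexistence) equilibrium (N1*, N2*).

Setting both brackets to zero gives the nullclines N1 + 0.27N2 = 270 and 0.15N1 + N2 = 450.
Substituting N2 = 450 - 0.15N1 into the first: N1(1 - 0.27·0.15) = 270 - 0.27·450.
So N1* = 148/0.96 = 155, and then N2* = 450 - 0.15·155 = 427.

N1* ≈ 155, N2* ≈ 427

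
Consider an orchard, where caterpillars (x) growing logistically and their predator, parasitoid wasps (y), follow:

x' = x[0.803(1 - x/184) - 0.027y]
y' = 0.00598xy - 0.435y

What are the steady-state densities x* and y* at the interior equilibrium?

x* ≈ 72.7, y* ≈ 18

From dy/dt = 0 with y > 0: 0.00598x* = 0.435, so x* = 72.7.
Substitute into dx/dt = 0: 0.803(1 - 72.7/184) = 0.027y*.
The bracket is 0.605, giving y* = 0.486/0.027 = 18.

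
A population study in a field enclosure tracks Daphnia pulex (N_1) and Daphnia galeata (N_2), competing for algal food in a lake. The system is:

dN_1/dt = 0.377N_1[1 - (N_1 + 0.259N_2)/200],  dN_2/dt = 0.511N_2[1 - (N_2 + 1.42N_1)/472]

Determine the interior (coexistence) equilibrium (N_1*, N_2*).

N_1* ≈ 123, N_2* ≈ 297

Setting both brackets to zero gives the nullclines N_1 + 0.259N_2 = 200 and 1.42N_1 + N_2 = 472.
Substituting N_2 = 472 - 1.42N_1 into the first: N_1(1 - 0.259·1.42) = 200 - 0.259·472.
So N_1* = 77.8/0.632 = 123, and then N_2* = 472 - 1.42·123 = 297.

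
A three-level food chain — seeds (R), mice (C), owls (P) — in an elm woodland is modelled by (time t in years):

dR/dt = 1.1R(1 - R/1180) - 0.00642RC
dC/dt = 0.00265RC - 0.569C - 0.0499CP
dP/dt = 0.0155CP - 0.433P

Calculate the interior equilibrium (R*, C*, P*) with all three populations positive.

R* ≈ 988, C* ≈ 27.9, P* ≈ 41

From dP/dt = 0: 0.0155C* = 0.433, so C* = 27.9.
From dR/dt = 0: 1.1(1 - R*/1180) = 0.00642·27.9, giving R* = 1180·(1 - 0.163) = 988.
From dC/dt = 0: 0.00265·988 - 0.569 = 0.0499P*, so P* = 2.05/0.0499 = 41.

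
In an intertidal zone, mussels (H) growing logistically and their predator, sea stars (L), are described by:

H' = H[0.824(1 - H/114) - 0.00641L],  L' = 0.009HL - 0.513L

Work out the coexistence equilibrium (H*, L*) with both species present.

H* ≈ 57, L* ≈ 64.3

From dL/dt = 0 with L > 0: 0.009H* = 0.513, so H* = 57.
Substitute into dH/dt = 0: 0.824(1 - 57/114) = 0.00641L*.
The bracket is 0.5, giving L* = 0.412/0.00641 = 64.3.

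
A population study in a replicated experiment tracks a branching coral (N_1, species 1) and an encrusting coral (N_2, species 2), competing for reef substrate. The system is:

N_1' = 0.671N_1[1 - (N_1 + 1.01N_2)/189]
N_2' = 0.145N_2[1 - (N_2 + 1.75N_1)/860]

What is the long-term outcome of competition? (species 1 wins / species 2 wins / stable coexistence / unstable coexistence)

species 2 excludes species 1

Compare the nullcline intercepts: K1/α12 = 189/1.01 = 187 < K2 = 860; K2/α21 = 860/1.75 = 491 > K1 = 189.
Since the inequalities point opposite ways, species 2 can invade but species 1 cannot.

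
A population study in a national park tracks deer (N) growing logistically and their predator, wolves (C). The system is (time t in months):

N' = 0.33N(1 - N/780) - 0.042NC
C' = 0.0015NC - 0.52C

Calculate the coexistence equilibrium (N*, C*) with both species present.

From dC/dt = 0 with C > 0: 0.0015N* = 0.52, so N* = 347.
Substitute into dN/dt = 0: 0.33(1 - 347/780) = 0.042C*.
The bracket is 0.556, giving C* = 0.183/0.042 = 4.37.

N* ≈ 347, C* ≈ 4.37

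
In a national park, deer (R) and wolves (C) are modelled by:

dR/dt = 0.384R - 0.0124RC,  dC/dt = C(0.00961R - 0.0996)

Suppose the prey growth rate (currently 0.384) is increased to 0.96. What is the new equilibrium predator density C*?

At the interior fixed point, setting dR/dt = 0 with R > 0 fixes C* = (prey growth rate)/(RC coefficient) — independent of the other coefficients.
With the change, C* = 0.96/0.0124 = 77.4; it rises from 31.

C* ≈ 77.4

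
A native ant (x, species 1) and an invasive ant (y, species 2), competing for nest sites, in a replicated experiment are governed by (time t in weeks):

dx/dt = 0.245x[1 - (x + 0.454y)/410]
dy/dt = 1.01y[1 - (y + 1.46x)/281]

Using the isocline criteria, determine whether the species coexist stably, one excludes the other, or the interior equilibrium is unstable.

Compare the nullcline intercepts: K1/α12 = 410/0.454 = 903 > K2 = 281; K2/α21 = 281/1.46 = 192 < K1 = 410.
Since the inequalities point opposite ways, species 1 can invade but species 2 cannot.

species 1 excludes species 2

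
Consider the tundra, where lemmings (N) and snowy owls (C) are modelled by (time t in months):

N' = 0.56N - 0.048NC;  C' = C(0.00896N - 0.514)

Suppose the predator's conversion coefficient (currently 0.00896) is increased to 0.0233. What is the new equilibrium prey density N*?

N* ≈ 22.1

At the interior fixed point, setting dC/dt = 0 with C > 0 fixes N* = (predator death rate)/(NC coefficient) — independent of the other coefficients.
With the change, N* = 0.514/0.0233 = 22.1; it falls from 57.4.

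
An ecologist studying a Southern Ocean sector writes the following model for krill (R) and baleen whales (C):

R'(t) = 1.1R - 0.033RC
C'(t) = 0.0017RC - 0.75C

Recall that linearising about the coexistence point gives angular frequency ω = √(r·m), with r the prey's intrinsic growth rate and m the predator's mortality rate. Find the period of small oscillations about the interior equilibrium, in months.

T ≈ 6.92 months

Here r = 1.1 and m = 0.75, so r·m = 0.825.
ω = √0.825 = 0.908 per month, hence T = 2π/ω ≈ 6.92 months.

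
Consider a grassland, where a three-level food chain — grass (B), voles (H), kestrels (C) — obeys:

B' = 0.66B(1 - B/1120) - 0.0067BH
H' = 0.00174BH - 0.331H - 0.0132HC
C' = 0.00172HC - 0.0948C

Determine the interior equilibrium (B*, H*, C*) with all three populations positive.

B* ≈ 493, H* ≈ 55.1, C* ≈ 40

From dC/dt = 0: 0.00172H* = 0.0948, so H* = 55.1.
From dB/dt = 0: 0.66(1 - B*/1120) = 0.0067·55.1, giving B* = 1120·(1 - 0.56) = 493.
From dH/dt = 0: 0.00174·493 - 0.331 = 0.0132C*, so C* = 0.527/0.0132 = 40.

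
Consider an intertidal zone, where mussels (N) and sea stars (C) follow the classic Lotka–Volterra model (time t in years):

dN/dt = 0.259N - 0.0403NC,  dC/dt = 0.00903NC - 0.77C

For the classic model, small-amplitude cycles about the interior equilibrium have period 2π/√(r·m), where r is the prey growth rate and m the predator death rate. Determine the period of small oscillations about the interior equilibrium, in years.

T ≈ 14.1 years

Here r = 0.259 and m = 0.77, so r·m = 0.199.
ω = √0.199 = 0.447 per year, hence T = 2π/ω ≈ 14.1 years.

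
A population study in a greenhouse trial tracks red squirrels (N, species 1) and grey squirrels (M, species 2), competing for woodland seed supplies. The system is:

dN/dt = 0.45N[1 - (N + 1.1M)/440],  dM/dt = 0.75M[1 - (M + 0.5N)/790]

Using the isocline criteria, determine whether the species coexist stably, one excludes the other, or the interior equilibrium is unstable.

Compare the nullcline intercepts: K1/α12 = 440/1.1 = 400 < K2 = 790; K2/α21 = 790/0.5 = 1580 > K1 = 440.
Since the inequalities point opposite ways, species 2 can invade but species 1 cannot.

species 2 excludes species 1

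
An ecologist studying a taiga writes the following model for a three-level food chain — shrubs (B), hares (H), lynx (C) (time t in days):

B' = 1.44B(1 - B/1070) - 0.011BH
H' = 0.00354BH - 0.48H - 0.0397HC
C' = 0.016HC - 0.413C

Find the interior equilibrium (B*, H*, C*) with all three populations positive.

B* ≈ 859, H* ≈ 25.8, C* ≈ 64.5

From dC/dt = 0: 0.016H* = 0.413, so H* = 25.8.
From dB/dt = 0: 1.44(1 - B*/1070) = 0.011·25.8, giving B* = 1070·(1 - 0.197) = 859.
From dH/dt = 0: 0.00354·859 - 0.48 = 0.0397C*, so C* = 2.56/0.0397 = 64.5.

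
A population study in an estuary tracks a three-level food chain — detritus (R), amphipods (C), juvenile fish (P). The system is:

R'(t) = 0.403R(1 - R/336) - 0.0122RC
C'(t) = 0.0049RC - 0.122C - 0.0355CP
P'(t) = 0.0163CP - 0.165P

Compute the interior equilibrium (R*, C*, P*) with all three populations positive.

R* ≈ 233, C* ≈ 10.1, P* ≈ 28.7

From dP/dt = 0: 0.0163C* = 0.165, so C* = 10.1.
From dR/dt = 0: 0.403(1 - R*/336) = 0.0122·10.1, giving R* = 336·(1 - 0.306) = 233.
From dC/dt = 0: 0.0049·233 - 0.122 = 0.0355P*, so P* = 1.02/0.0355 = 28.7.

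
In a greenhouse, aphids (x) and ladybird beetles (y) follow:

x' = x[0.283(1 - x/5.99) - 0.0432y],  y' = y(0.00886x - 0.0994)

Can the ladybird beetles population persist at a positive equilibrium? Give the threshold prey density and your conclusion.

The predator equation gives dy/dt > 0 only when x > 0.0994/0.00886 = 11.2.
Without the predator, x → K = 5.99. Since 5.99 < 11.2, the predator cannot invade.

Threshold x = 11.2; K < 11.2, so no, the predator goes extinct.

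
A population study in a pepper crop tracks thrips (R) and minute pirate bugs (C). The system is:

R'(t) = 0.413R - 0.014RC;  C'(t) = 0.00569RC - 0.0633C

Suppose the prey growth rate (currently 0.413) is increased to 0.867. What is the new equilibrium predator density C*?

C* ≈ 61.9

At the interior fixed point, setting dR/dt = 0 with R > 0 fixes C* = (prey growth rate)/(RC coefficient) — independent of the other coefficients.
With the change, C* = 0.867/0.014 = 61.9; it rises from 29.5.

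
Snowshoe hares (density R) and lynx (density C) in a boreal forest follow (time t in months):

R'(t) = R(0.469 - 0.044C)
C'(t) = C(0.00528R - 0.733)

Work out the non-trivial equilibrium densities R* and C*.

Set dC/dt = 0 with C > 0: 0.00528R - 0.733 = 0, so R* = 0.733/0.00528 = 139.
Set dR/dt = 0 with R > 0: 0.469 - 0.044C = 0, so C* = 0.469/0.044 = 10.7.

R* ≈ 139, C* ≈ 10.7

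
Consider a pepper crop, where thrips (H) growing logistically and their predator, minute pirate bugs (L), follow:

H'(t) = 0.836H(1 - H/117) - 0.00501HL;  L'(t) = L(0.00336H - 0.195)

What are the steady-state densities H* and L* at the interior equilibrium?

From dL/dt = 0 with L > 0: 0.00336H* = 0.195, so H* = 58.
Substitute into dH/dt = 0: 0.836(1 - 58/117) = 0.00501L*.
The bracket is 0.504, giving L* = 0.421/0.00501 = 84.1.

H* ≈ 58, L* ≈ 84.1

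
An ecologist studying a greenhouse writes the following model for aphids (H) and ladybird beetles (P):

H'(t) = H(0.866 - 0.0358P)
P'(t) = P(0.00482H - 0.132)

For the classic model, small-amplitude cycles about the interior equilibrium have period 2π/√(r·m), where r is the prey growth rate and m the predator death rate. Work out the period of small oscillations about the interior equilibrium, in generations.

Here r = 0.866 and m = 0.132, so r·m = 0.114.
ω = √0.114 = 0.338 per generation, hence T = 2π/ω ≈ 18.6 generations.

T ≈ 18.6 generations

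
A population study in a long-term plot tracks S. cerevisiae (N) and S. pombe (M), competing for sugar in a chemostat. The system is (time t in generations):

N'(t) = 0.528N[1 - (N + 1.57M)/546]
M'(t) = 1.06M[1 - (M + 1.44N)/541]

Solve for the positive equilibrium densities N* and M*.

N* ≈ 241, M* ≈ 195

Setting both brackets to zero gives the nullclines N + 1.57M = 546 and 1.44N + M = 541.
Substituting M = 541 - 1.44N into the first: N(1 - 1.57·1.44) = 546 - 1.57·541.
So N* = -303/-1.26 = 241, and then M* = 541 - 1.44·241 = 195.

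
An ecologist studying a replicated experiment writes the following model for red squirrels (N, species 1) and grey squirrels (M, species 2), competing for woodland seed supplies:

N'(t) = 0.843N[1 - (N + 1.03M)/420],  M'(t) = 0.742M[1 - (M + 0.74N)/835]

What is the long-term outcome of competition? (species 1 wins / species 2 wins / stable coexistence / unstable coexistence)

Compare the nullcline intercepts: K1/α12 = 420/1.03 = 408 < K2 = 835; K2/α21 = 835/0.74 = 1130 > K1 = 420.
Since the inequalities point opposite ways, species 2 can invade but species 1 cannot.

species 2 excludes species 1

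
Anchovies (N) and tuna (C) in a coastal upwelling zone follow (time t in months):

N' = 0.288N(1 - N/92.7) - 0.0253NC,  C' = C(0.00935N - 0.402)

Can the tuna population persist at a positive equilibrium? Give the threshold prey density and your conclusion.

The predator equation gives dC/dt > 0 only when N > 0.402/0.00935 = 43.
Without the predator, N → K = 92.7. Since 92.7 > 43, the predator can invade and persist.

Threshold N = 43; K > 43, so yes, the predator persists.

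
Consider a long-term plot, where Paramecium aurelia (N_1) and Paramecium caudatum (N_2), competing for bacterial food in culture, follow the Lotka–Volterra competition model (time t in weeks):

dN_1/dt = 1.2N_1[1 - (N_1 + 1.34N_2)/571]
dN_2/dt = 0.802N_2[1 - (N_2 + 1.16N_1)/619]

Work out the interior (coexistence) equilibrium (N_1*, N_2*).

N_1* ≈ 466, N_2* ≈ 78.2

Setting both brackets to zero gives the nullclines N_1 + 1.34N_2 = 571 and 1.16N_1 + N_2 = 619.
Substituting N_2 = 619 - 1.16N_1 into the first: N_1(1 - 1.34·1.16) = 571 - 1.34·619.
So N_1* = -258/-0.554 = 466, and then N_2* = 619 - 1.16·466 = 78.2.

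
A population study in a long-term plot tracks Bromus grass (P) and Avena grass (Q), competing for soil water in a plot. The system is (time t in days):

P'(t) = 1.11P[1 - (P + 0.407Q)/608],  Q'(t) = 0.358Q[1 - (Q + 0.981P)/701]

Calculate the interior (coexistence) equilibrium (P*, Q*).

Setting both brackets to zero gives the nullclines P + 0.407Q = 608 and 0.981P + Q = 701.
Substituting Q = 701 - 0.981P into the first: P(1 - 0.407·0.981) = 608 - 0.407·701.
So P* = 323/0.601 = 537, and then Q* = 701 - 0.981·537 = 174.

P* ≈ 537, Q* ≈ 174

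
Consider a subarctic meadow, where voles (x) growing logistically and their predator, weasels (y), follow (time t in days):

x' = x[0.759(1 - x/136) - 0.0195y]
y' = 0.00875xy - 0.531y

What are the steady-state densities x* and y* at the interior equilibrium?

From dy/dt = 0 with y > 0: 0.00875x* = 0.531, so x* = 60.7.
Substitute into dx/dt = 0: 0.759(1 - 60.7/136) = 0.0195y*.
The bracket is 0.554, giving y* = 0.42/0.0195 = 21.6.

x* ≈ 60.7, y* ≈ 21.6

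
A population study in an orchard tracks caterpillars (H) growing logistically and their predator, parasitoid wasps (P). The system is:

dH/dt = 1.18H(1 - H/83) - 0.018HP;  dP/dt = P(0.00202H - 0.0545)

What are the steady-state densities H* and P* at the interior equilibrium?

H* ≈ 27, P* ≈ 44.2

From dP/dt = 0 with P > 0: 0.00202H* = 0.0545, so H* = 27.
Substitute into dH/dt = 0: 1.18(1 - 27/83) = 0.018P*.
The bracket is 0.675, giving P* = 0.796/0.018 = 44.2.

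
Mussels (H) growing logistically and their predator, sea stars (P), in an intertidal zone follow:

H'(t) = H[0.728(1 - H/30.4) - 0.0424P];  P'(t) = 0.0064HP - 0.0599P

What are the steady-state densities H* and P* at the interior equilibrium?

From dP/dt = 0 with P > 0: 0.0064H* = 0.0599, so H* = 9.36.
Substitute into dH/dt = 0: 0.728(1 - 9.36/30.4) = 0.0424P*.
The bracket is 0.692, giving P* = 0.504/0.0424 = 11.9.

H* ≈ 9.36, P* ≈ 11.9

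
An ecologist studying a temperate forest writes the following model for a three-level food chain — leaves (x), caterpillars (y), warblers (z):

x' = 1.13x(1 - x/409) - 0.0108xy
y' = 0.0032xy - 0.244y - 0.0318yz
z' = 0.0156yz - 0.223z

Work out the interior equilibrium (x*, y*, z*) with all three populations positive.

x* ≈ 353, y* ≈ 14.3, z* ≈ 27.9

From dz/dt = 0: 0.0156y* = 0.223, so y* = 14.3.
From dx/dt = 0: 1.13(1 - x*/409) = 0.0108·14.3, giving x* = 409·(1 - 0.137) = 353.
From dy/dt = 0: 0.0032·353 - 0.244 = 0.0318z*, so z* = 0.886/0.0318 = 27.9.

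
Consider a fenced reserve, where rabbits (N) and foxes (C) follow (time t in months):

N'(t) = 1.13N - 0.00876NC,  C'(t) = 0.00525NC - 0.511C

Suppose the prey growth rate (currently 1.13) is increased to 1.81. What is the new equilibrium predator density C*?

At the interior fixed point, setting dN/dt = 0 with N > 0 fixes C* = (prey growth rate)/(NC coefficient) — independent of the other coefficients.
With the change, C* = 1.81/0.00876 = 207; it rises from 129.

C* ≈ 207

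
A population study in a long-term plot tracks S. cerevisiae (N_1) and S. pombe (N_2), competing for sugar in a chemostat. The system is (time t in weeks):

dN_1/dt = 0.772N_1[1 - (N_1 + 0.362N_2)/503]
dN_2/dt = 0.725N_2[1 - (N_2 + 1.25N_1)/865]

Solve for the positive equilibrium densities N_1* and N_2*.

N_1* ≈ 347, N_2* ≈ 432

Setting both brackets to zero gives the nullclines N_1 + 0.362N_2 = 503 and 1.25N_1 + N_2 = 865.
Substituting N_2 = 865 - 1.25N_1 into the first: N_1(1 - 0.362·1.25) = 503 - 0.362·865.
So N_1* = 190/0.547 = 347, and then N_2* = 865 - 1.25·347 = 432.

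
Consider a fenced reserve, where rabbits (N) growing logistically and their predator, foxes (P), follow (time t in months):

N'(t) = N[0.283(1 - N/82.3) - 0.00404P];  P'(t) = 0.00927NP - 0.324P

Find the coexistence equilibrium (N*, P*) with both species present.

From dP/dt = 0 with P > 0: 0.00927N* = 0.324, so N* = 35.
Substitute into dN/dt = 0: 0.283(1 - 35/82.3) = 0.00404P*.
The bracket is 0.575, giving P* = 0.163/0.00404 = 40.3.

N* ≈ 35, P* ≈ 40.3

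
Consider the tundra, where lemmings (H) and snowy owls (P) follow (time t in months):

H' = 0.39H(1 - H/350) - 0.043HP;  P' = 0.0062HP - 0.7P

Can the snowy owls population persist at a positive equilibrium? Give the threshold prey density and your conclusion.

Threshold H = 113; K > 113, so yes, the predator persists.

The predator equation gives dP/dt > 0 only when H > 0.7/0.0062 = 113.
Without the predator, H → K = 350. Since 350 > 113, the predator can invade and persist.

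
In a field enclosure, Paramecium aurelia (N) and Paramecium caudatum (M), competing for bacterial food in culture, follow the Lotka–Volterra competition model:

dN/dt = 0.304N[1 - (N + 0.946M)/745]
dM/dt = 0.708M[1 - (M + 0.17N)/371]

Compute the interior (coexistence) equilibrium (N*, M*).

N* ≈ 470, M* ≈ 291

Setting both brackets to zero gives the nullclines N + 0.946M = 745 and 0.17N + M = 371.
Substituting M = 371 - 0.17N into the first: N(1 - 0.946·0.17) = 745 - 0.946·371.
So N* = 394/0.839 = 470, and then M* = 371 - 0.17·470 = 291.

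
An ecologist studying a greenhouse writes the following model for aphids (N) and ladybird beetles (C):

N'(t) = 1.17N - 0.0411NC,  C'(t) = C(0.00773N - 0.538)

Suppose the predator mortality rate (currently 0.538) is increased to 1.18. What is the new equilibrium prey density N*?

N* ≈ 153

At the interior fixed point, setting dC/dt = 0 with C > 0 fixes N* = (predator death rate)/(NC coefficient) — independent of the other coefficients.
With the change, N* = 1.18/0.00773 = 153; it rises from 69.6.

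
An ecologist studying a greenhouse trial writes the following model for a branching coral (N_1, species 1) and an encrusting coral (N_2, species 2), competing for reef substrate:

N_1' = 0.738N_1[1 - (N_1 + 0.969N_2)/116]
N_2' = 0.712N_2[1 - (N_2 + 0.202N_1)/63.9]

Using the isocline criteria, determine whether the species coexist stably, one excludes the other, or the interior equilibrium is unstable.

stable coexistence

Compare the nullcline intercepts: K1/α12 = 116/0.969 = 120 > K2 = 63.9; K2/α21 = 63.9/0.202 = 316 > K1 = 116.
Since both inequalities hold, each species can invade when rare, so the interior equilibrium is stable.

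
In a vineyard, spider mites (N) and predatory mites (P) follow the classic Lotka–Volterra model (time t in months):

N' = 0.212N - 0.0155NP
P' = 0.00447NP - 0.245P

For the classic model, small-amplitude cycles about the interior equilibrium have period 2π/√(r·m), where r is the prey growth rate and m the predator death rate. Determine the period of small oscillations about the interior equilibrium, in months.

T ≈ 27.6 months

Here r = 0.212 and m = 0.245, so r·m = 0.0519.
ω = √0.0519 = 0.228 per month, hence T = 2π/ω ≈ 27.6 months.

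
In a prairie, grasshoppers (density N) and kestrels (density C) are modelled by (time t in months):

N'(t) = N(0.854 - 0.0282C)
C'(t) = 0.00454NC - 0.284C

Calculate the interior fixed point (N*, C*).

Set dC/dt = 0 with C > 0: 0.00454N - 0.284 = 0, so N* = 0.284/0.00454 = 62.6.
Set dN/dt = 0 with N > 0: 0.854 - 0.0282C = 0, so C* = 0.854/0.0282 = 30.3.

N* ≈ 62.6, C* ≈ 30.3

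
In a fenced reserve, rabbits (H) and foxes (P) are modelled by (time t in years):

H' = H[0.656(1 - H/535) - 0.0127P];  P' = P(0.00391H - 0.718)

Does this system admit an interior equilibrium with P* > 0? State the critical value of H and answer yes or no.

Threshold H = 184; K > 184, so yes, the predator persists.

The predator equation gives dP/dt > 0 only when H > 0.718/0.00391 = 184.
Without the predator, H → K = 535. Since 535 > 184, the predator can invade and persist.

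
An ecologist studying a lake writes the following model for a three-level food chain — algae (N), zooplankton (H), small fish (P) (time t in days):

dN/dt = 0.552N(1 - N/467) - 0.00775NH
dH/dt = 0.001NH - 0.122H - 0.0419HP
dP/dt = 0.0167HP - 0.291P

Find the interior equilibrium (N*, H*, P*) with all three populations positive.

N* ≈ 353, H* ≈ 17.4, P* ≈ 5.51

From dP/dt = 0: 0.0167H* = 0.291, so H* = 17.4.
From dN/dt = 0: 0.552(1 - N*/467) = 0.00775·17.4, giving N* = 467·(1 - 0.245) = 353.
From dH/dt = 0: 0.001·353 - 0.122 = 0.0419P*, so P* = 0.231/0.0419 = 5.51.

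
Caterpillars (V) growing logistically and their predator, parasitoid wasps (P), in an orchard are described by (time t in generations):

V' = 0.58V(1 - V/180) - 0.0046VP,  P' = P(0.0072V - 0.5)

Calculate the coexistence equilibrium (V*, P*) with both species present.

V* ≈ 69.4, P* ≈ 77.4

From dP/dt = 0 with P > 0: 0.0072V* = 0.5, so V* = 69.4.
Substitute into dV/dt = 0: 0.58(1 - 69.4/180) = 0.0046P*.
The bracket is 0.614, giving P* = 0.356/0.0046 = 77.4.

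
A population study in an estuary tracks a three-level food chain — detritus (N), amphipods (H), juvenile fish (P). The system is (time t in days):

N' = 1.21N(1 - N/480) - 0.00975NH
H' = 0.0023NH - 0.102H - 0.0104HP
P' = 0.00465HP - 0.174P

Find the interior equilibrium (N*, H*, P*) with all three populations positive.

N* ≈ 335, H* ≈ 37.4, P* ≈ 64.3

From dP/dt = 0: 0.00465H* = 0.174, so H* = 37.4.
From dN/dt = 0: 1.21(1 - N*/480) = 0.00975·37.4, giving N* = 480·(1 - 0.302) = 335.
From dH/dt = 0: 0.0023·335 - 0.102 = 0.0104P*, so P* = 0.669/0.0104 = 64.3.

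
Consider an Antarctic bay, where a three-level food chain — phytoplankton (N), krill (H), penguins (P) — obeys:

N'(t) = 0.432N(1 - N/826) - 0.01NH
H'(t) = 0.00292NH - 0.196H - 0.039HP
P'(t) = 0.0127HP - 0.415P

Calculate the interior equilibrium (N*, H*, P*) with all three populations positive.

From dP/dt = 0: 0.0127H* = 0.415, so H* = 32.7.
From dN/dt = 0: 0.432(1 - N*/826) = 0.01·32.7, giving N* = 826·(1 - 0.756) = 201.
From dH/dt = 0: 0.00292·201 - 0.196 = 0.039P*, so P* = 0.392/0.039 = 10.

N* ≈ 201, H* ≈ 32.7, P* ≈ 10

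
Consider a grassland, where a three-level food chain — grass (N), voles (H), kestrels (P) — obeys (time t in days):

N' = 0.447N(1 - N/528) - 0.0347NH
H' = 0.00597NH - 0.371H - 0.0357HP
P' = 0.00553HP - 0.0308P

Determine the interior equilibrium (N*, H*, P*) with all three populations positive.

From dP/dt = 0: 0.00553H* = 0.0308, so H* = 5.57.
From dN/dt = 0: 0.447(1 - N*/528) = 0.0347·5.57, giving N* = 528·(1 - 0.432) = 300.
From dH/dt = 0: 0.00597·300 - 0.371 = 0.0357P*, so P* = 1.42/0.0357 = 39.7.

N* ≈ 300, H* ≈ 5.57, P* ≈ 39.7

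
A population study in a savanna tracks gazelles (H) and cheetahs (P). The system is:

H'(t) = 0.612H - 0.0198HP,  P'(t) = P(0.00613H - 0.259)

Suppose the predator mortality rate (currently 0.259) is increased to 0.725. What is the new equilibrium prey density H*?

H* ≈ 118

At the interior fixed point, setting dP/dt = 0 with P > 0 fixes H* = (predator death rate)/(HP coefficient) — independent of the other coefficients.
With the change, H* = 0.725/0.00613 = 118; it rises from 42.3.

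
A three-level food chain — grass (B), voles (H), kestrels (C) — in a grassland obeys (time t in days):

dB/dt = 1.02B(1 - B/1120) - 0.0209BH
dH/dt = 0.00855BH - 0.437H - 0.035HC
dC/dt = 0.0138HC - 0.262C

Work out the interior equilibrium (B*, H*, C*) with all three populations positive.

B* ≈ 684, H* ≈ 19, C* ≈ 155

From dC/dt = 0: 0.0138H* = 0.262, so H* = 19.
From dB/dt = 0: 1.02(1 - B*/1120) = 0.0209·19, giving B* = 1120·(1 - 0.389) = 684.
From dH/dt = 0: 0.00855·684 - 0.437 = 0.035C*, so C* = 5.41/0.035 = 155.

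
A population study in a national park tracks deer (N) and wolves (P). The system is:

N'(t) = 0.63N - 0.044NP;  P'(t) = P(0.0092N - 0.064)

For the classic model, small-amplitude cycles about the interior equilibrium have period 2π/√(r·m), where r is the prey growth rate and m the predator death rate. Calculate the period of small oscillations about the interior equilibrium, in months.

Here r = 0.63 and m = 0.064, so r·m = 0.0403.
ω = √0.0403 = 0.201 per month, hence T = 2π/ω ≈ 31.3 months.

T ≈ 31.3 months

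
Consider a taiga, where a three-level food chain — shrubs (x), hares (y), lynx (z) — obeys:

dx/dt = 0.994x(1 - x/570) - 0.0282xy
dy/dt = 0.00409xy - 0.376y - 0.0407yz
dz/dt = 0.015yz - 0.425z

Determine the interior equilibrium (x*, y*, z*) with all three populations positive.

x* ≈ 112, y* ≈ 28.3, z* ≈ 2

From dz/dt = 0: 0.015y* = 0.425, so y* = 28.3.
From dx/dt = 0: 0.994(1 - x*/570) = 0.0282·28.3, giving x* = 570·(1 - 0.804) = 112.
From dy/dt = 0: 0.00409·112 - 0.376 = 0.0407z*, so z* = 0.0813/0.0407 = 2.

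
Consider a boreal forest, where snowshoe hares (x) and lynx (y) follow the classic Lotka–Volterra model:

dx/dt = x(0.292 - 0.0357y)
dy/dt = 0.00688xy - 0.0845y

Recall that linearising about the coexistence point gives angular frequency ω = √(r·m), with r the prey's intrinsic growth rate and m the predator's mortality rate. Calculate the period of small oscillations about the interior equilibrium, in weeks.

Here r = 0.292 and m = 0.0845, so r·m = 0.0247.
ω = √0.0247 = 0.157 per week, hence T = 2π/ω ≈ 40 weeks.

T ≈ 40 weeks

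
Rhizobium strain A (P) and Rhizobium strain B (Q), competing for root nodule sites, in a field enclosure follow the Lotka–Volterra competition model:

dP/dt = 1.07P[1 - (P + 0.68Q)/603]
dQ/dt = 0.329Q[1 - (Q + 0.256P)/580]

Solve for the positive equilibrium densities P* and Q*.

Setting both brackets to zero gives the nullclines P + 0.68Q = 603 and 0.256P + Q = 580.
Substituting Q = 580 - 0.256P into the first: P(1 - 0.68·0.256) = 603 - 0.68·580.
So P* = 209/0.826 = 253, and then Q* = 580 - 0.256·253 = 515.

P* ≈ 253, Q* ≈ 515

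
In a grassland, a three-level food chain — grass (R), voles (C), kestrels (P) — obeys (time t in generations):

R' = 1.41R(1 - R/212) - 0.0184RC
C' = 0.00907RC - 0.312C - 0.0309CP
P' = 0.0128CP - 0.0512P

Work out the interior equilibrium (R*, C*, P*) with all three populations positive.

R* ≈ 201, C* ≈ 4, P* ≈ 48.9

From dP/dt = 0: 0.0128C* = 0.0512, so C* = 4.
From dR/dt = 0: 1.41(1 - R*/212) = 0.0184·4, giving R* = 212·(1 - 0.0522) = 201.
From dC/dt = 0: 0.00907·201 - 0.312 = 0.0309P*, so P* = 1.51/0.0309 = 48.9.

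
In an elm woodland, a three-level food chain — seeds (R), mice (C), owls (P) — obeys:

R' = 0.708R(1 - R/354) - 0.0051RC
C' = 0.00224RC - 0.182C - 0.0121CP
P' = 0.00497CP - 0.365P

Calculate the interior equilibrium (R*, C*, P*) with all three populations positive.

R* ≈ 167, C* ≈ 73.4, P* ≈ 15.8

From dP/dt = 0: 0.00497C* = 0.365, so C* = 73.4.
From dR/dt = 0: 0.708(1 - R*/354) = 0.0051·73.4, giving R* = 354·(1 - 0.529) = 167.
From dC/dt = 0: 0.00224·167 - 0.182 = 0.0121P*, so P* = 0.191/0.0121 = 15.8.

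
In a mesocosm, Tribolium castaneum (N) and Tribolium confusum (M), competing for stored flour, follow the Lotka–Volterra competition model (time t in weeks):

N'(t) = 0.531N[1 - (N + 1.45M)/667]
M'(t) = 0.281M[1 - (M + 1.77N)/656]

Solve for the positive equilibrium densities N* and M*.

Setting both brackets to zero gives the nullclines N + 1.45M = 667 and 1.77N + M = 656.
Substituting M = 656 - 1.77N into the first: N(1 - 1.45·1.77) = 667 - 1.45·656.
So N* = -284/-1.57 = 181, and then M* = 656 - 1.77·181 = 335.

N* ≈ 181, M* ≈ 335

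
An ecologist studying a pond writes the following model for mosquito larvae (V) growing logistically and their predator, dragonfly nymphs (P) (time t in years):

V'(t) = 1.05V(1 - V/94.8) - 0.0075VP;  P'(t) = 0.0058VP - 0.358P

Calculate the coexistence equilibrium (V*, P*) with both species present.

V* ≈ 61.7, P* ≈ 48.8

From dP/dt = 0 with P > 0: 0.0058V* = 0.358, so V* = 61.7.
Substitute into dV/dt = 0: 1.05(1 - 61.7/94.8) = 0.0075P*.
The bracket is 0.349, giving P* = 0.366/0.0075 = 48.8.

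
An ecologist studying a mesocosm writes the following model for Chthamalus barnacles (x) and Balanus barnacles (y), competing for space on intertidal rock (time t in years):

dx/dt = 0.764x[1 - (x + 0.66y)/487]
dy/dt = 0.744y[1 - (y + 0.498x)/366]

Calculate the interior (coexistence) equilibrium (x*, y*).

Setting both brackets to zero gives the nullclines x + 0.66y = 487 and 0.498x + y = 366.
Substituting y = 366 - 0.498x into the first: x(1 - 0.66·0.498) = 487 - 0.66·366.
So x* = 245/0.671 = 366, and then y* = 366 - 0.498·366 = 184.

x* ≈ 366, y* ≈ 184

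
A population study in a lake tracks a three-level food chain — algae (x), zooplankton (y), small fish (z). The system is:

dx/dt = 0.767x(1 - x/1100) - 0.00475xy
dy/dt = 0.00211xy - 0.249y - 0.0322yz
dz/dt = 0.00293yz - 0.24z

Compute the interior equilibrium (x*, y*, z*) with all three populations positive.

x* ≈ 542, y* ≈ 81.9, z* ≈ 27.8

From dz/dt = 0: 0.00293y* = 0.24, so y* = 81.9.
From dx/dt = 0: 0.767(1 - x*/1100) = 0.00475·81.9, giving x* = 1100·(1 - 0.507) = 542.
From dy/dt = 0: 0.00211·542 - 0.249 = 0.0322z*, so z* = 0.895/0.0322 = 27.8.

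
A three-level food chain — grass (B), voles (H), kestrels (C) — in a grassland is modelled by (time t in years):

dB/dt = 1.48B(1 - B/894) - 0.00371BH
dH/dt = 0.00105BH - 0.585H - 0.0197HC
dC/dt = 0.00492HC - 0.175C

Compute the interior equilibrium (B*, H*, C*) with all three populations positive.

B* ≈ 814, H* ≈ 35.6, C* ≈ 13.7

From dC/dt = 0: 0.00492H* = 0.175, so H* = 35.6.
From dB/dt = 0: 1.48(1 - B*/894) = 0.00371·35.6, giving B* = 894·(1 - 0.0892) = 814.
From dH/dt = 0: 0.00105·814 - 0.585 = 0.0197C*, so C* = 0.27/0.0197 = 13.7.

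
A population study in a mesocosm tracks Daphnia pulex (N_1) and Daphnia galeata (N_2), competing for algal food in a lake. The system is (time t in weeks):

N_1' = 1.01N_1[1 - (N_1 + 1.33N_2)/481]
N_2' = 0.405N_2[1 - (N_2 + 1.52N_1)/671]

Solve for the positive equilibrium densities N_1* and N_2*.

N_1* ≈ 403, N_2* ≈ 58.8

Setting both brackets to zero gives the nullclines N_1 + 1.33N_2 = 481 and 1.52N_1 + N_2 = 671.
Substituting N_2 = 671 - 1.52N_1 into the first: N_1(1 - 1.33·1.52) = 481 - 1.33·671.
So N_1* = -411/-1.02 = 403, and then N_2* = 671 - 1.52·403 = 58.8.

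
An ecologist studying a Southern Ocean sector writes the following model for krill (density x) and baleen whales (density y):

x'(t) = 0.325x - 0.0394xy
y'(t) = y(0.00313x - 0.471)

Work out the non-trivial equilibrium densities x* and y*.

Set dy/dt = 0 with y > 0: 0.00313x - 0.471 = 0, so x* = 0.471/0.00313 = 150.
Set dx/dt = 0 with x > 0: 0.325 - 0.0394y = 0, so y* = 0.325/0.0394 = 8.25.

x* ≈ 150, y* ≈ 8.25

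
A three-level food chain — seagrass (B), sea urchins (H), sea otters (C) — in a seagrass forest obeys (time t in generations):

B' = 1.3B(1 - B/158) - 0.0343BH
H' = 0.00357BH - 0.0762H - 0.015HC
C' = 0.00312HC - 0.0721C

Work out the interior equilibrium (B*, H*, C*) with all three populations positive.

From dC/dt = 0: 0.00312H* = 0.0721, so H* = 23.1.
From dB/dt = 0: 1.3(1 - B*/158) = 0.0343·23.1, giving B* = 158·(1 - 0.61) = 61.7.
From dH/dt = 0: 0.00357·61.7 - 0.0762 = 0.015C*, so C* = 0.144/0.015 = 9.6.

B* ≈ 61.7, H* ≈ 23.1, C* ≈ 9.6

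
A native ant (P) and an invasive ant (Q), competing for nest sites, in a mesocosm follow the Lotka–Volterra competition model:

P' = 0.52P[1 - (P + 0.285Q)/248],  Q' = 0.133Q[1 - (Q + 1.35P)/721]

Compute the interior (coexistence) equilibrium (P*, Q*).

Setting both brackets to zero gives the nullclines P + 0.285Q = 248 and 1.35P + Q = 721.
Substituting Q = 721 - 1.35P into the first: P(1 - 0.285·1.35) = 248 - 0.285·721.
So P* = 42.5/0.615 = 69.1, and then Q* = 721 - 1.35·69.1 = 628.

P* ≈ 69.1, Q* ≈ 628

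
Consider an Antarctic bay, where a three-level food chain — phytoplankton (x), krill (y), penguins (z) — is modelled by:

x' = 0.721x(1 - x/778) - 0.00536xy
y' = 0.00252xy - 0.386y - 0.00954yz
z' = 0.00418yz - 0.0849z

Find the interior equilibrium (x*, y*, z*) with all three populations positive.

x* ≈ 661, y* ≈ 20.3, z* ≈ 134

From dz/dt = 0: 0.00418y* = 0.0849, so y* = 20.3.
From dx/dt = 0: 0.721(1 - x*/778) = 0.00536·20.3, giving x* = 778·(1 - 0.151) = 661.
From dy/dt = 0: 0.00252·661 - 0.386 = 0.00954z*, so z* = 1.28/0.00954 = 134.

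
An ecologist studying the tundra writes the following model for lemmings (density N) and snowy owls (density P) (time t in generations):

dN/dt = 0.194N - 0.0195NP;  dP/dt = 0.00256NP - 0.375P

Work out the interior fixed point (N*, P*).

N* ≈ 146, P* ≈ 9.95

Set dP/dt = 0 with P > 0: 0.00256N - 0.375 = 0, so N* = 0.375/0.00256 = 146.
Set dN/dt = 0 with N > 0: 0.194 - 0.0195P = 0, so P* = 0.194/0.0195 = 9.95.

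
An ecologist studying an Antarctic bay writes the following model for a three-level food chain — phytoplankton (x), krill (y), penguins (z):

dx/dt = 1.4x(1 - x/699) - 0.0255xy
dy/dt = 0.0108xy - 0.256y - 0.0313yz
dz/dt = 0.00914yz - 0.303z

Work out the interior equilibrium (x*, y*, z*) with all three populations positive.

x* ≈ 277, y* ≈ 33.2, z* ≈ 87.4

From dz/dt = 0: 0.00914y* = 0.303, so y* = 33.2.
From dx/dt = 0: 1.4(1 - x*/699) = 0.0255·33.2, giving x* = 699·(1 - 0.604) = 277.
From dy/dt = 0: 0.0108·277 - 0.256 = 0.0313z*, so z* = 2.73/0.0313 = 87.4.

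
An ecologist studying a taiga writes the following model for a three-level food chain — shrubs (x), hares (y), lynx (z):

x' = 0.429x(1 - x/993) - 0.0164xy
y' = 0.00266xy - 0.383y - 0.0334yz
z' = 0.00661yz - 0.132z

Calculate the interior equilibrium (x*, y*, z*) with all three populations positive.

x* ≈ 235, y* ≈ 20, z* ≈ 7.24

From dz/dt = 0: 0.00661y* = 0.132, so y* = 20.
From dx/dt = 0: 0.429(1 - x*/993) = 0.0164·20, giving x* = 993·(1 - 0.763) = 235.
From dy/dt = 0: 0.00266·235 - 0.383 = 0.0334z*, so z* = 0.242/0.0334 = 7.24.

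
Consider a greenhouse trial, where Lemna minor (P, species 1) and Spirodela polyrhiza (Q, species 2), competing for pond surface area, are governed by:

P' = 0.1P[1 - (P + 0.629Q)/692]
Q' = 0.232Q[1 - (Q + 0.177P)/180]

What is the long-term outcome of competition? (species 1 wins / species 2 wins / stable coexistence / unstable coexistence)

stable coexistence

Compare the nullcline intercepts: K1/α12 = 692/0.629 = 1100 > K2 = 180; K2/α21 = 180/0.177 = 1020 > K1 = 692.
Since both inequalities hold, each species can invade when rare, so the interior equilibrium is stable.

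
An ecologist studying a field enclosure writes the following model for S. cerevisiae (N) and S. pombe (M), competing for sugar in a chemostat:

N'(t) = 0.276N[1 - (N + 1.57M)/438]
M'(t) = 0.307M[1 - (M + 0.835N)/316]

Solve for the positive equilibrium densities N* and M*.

Setting both brackets to zero gives the nullclines N + 1.57M = 438 and 0.835N + M = 316.
Substituting M = 316 - 0.835N into the first: N(1 - 1.57·0.835) = 438 - 1.57·316.
So N* = -58.1/-0.311 = 187, and then M* = 316 - 0.835·187 = 160.

N* ≈ 187, M* ≈ 160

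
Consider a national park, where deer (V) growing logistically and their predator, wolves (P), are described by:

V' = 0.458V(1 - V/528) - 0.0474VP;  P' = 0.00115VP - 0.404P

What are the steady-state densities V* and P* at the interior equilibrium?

V* ≈ 351, P* ≈ 3.23

From dP/dt = 0 with P > 0: 0.00115V* = 0.404, so V* = 351.
Substitute into dV/dt = 0: 0.458(1 - 351/528) = 0.0474P*.
The bracket is 0.335, giving P* = 0.153/0.0474 = 3.23.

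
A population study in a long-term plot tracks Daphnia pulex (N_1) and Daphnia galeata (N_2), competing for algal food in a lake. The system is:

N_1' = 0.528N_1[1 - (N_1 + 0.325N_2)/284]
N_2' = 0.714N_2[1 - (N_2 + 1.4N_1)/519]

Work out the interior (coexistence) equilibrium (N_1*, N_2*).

N_1* ≈ 212, N_2* ≈ 223

Setting both brackets to zero gives the nullclines N_1 + 0.325N_2 = 284 and 1.4N_1 + N_2 = 519.
Substituting N_2 = 519 - 1.4N_1 into the first: N_1(1 - 0.325·1.4) = 284 - 0.325·519.
So N_1* = 115/0.545 = 212, and then N_2* = 519 - 1.4·212 = 223.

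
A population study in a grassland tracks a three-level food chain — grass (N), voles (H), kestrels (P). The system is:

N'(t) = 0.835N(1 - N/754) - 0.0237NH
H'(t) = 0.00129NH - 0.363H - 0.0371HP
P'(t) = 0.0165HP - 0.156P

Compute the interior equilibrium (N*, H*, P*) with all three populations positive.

N* ≈ 552, H* ≈ 9.45, P* ≈ 9.4

From dP/dt = 0: 0.0165H* = 0.156, so H* = 9.45.
From dN/dt = 0: 0.835(1 - N*/754) = 0.0237·9.45, giving N* = 754·(1 - 0.268) = 552.
From dH/dt = 0: 0.00129·552 - 0.363 = 0.0371P*, so P* = 0.349/0.0371 = 9.4.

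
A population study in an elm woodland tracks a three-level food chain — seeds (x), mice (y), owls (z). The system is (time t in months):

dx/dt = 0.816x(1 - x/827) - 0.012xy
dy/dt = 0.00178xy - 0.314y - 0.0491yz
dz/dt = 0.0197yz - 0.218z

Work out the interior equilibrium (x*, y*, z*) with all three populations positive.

From dz/dt = 0: 0.0197y* = 0.218, so y* = 11.1.
From dx/dt = 0: 0.816(1 - x*/827) = 0.012·11.1, giving x* = 827·(1 - 0.163) = 692.
From dy/dt = 0: 0.00178·692 - 0.314 = 0.0491z*, so z* = 0.919/0.0491 = 18.7.

x* ≈ 692, y* ≈ 11.1, z* ≈ 18.7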